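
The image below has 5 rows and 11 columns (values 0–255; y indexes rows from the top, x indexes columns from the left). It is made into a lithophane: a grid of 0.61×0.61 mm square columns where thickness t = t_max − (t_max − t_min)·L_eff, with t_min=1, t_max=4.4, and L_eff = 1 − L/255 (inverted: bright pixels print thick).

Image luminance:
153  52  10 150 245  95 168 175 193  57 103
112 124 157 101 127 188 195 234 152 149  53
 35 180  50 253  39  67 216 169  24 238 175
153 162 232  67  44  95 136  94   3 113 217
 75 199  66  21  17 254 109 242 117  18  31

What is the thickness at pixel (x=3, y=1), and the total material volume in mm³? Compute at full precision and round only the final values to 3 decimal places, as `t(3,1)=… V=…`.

span = t_max - t_min = 4.4 - 1 = 3.400
L(3,1) = 101, L_eff = 1 - 101/255 = 0.603922 (inverted)
t(3,1) = 4.4 - 3.400·0.603922 = 2.347
Σt over all 5·11 pixels = 11029/75 ≈ 147.0533333
V = pitch²·Σt = 0.61²·11029/75 = 54.719

t(3,1)=2.347 V=54.719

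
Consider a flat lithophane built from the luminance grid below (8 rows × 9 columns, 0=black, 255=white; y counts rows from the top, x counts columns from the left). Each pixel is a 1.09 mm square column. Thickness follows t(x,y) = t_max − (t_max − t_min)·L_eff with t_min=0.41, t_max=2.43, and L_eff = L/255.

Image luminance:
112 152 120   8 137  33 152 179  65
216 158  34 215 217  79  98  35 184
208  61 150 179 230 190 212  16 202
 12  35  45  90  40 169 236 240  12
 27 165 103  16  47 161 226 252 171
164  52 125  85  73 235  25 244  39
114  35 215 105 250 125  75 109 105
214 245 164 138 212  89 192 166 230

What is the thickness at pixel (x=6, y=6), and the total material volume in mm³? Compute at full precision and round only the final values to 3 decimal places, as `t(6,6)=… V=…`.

span = t_max - t_min = 2.43 - 0.41 = 2.020
L(6,6) = 75, L_eff = 75/255 = 0.294118
t(6,6) = 2.43 - 2.020·0.294118 = 1.836
Σt over all 8·9 pixels = 634913/6375 ≈ 99.5941961
V = pitch²·Σt = 1.09²·634913/6375 = 118.328

t(6,6)=1.836 V=118.328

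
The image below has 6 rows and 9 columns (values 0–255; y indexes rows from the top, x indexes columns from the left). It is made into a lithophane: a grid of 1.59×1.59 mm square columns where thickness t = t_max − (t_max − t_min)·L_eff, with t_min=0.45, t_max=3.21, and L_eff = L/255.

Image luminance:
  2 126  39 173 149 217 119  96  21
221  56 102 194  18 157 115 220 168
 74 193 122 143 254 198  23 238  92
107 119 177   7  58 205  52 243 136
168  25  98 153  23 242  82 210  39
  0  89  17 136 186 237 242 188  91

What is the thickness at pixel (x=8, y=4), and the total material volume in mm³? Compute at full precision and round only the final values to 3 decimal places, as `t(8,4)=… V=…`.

t(8,4)=2.788 V=250.511

span = t_max - t_min = 3.21 - 0.45 = 2.760
L(8,4) = 39, L_eff = 39/255 = 0.152941
t(8,4) = 3.21 - 2.760·0.152941 = 2.788
Σt over all 6·9 pixels = 84227/850 ≈ 99.0905882
V = pitch²·Σt = 1.59²·84227/850 = 250.511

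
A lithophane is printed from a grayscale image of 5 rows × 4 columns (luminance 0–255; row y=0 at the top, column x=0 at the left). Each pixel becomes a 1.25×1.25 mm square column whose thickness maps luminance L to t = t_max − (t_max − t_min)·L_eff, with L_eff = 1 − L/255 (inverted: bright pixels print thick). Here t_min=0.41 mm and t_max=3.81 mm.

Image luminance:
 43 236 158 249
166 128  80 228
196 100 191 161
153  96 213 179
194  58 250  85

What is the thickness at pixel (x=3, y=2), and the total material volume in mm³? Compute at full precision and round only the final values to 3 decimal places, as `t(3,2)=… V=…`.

span = t_max - t_min = 3.81 - 0.41 = 3.400
L(3,2) = 161, L_eff = 1 - 161/255 = 0.368627 (inverted)
t(3,2) = 3.81 - 3.400·0.368627 = 2.557
Σt over all 5·4 pixels = 3779/75 ≈ 50.3866667
V = pitch²·Σt = 1.25²·3779/75 = 78.729

t(3,2)=2.557 V=78.729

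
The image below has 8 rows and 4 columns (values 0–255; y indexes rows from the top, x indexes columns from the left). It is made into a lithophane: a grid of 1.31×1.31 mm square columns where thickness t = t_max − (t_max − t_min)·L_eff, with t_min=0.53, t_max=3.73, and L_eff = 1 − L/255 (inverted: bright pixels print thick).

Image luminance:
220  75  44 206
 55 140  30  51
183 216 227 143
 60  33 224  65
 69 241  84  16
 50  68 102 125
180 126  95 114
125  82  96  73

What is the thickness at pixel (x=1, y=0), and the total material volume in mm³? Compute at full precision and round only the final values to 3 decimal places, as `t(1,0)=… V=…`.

span = t_max - t_min = 3.73 - 0.53 = 3.200
L(1,0) = 75, L_eff = 1 - 75/255 = 0.705882 (inverted)
t(1,0) = 3.73 - 3.200·0.705882 = 1.471
Σt over all 8·4 pixels = 26504/425 ≈ 62.3623529
V = pitch²·Σt = 1.31²·26504/425 = 107.020

t(1,0)=1.471 V=107.020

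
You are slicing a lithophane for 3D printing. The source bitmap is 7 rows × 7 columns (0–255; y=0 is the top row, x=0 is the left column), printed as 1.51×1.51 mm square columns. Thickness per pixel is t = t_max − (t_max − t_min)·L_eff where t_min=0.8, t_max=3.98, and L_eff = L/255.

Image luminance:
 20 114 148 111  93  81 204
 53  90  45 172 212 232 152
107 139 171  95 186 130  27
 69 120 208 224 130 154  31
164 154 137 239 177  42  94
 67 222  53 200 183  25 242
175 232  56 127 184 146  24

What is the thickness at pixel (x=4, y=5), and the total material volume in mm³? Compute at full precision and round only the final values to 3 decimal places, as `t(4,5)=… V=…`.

t(4,5)=1.698 V=260.952

span = t_max - t_min = 3.98 - 0.8 = 3.180
L(4,5) = 183, L_eff = 183/255 = 0.717647
t(4,5) = 3.98 - 3.180·0.717647 = 1.698
Σt over all 7·7 pixels = 243201/2125 ≈ 114.4475294
V = pitch²·Σt = 1.51²·243201/2125 = 260.952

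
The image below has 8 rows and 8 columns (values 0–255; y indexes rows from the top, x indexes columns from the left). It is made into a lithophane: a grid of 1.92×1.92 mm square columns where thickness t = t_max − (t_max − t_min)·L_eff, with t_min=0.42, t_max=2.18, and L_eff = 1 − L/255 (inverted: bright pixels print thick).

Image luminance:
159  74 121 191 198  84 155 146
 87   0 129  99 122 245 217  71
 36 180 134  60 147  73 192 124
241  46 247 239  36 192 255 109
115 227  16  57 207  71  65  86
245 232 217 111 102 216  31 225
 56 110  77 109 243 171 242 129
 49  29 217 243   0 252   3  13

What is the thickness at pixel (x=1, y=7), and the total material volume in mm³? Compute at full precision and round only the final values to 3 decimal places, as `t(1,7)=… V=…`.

span = t_max - t_min = 2.18 - 0.42 = 1.760
L(1,7) = 29, L_eff = 1 - 29/255 = 0.886275 (inverted)
t(1,7) = 2.18 - 1.760·0.886275 = 0.620
Σt over all 8·8 pixels = 109732/1275 ≈ 86.0643137
V = pitch²·Σt = 1.92²·109732/1275 = 317.267

t(1,7)=0.620 V=317.267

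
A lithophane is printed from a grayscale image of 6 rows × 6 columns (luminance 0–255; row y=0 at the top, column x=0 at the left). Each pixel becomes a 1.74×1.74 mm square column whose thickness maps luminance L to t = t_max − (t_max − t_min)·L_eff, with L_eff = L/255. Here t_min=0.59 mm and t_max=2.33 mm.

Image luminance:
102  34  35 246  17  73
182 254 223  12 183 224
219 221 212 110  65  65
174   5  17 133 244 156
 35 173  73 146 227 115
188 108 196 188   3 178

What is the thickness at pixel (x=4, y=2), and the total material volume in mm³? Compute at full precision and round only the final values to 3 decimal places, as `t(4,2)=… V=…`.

span = t_max - t_min = 2.33 - 0.59 = 1.740
L(4,2) = 65, L_eff = 65/255 = 0.254902
t(4,2) = 2.33 - 1.740·0.254902 = 1.886
Σt over all 6·6 pixels = 108123/2125 ≈ 50.8814118
V = pitch²·Σt = 1.74²·108123/2125 = 154.049

t(4,2)=1.886 V=154.049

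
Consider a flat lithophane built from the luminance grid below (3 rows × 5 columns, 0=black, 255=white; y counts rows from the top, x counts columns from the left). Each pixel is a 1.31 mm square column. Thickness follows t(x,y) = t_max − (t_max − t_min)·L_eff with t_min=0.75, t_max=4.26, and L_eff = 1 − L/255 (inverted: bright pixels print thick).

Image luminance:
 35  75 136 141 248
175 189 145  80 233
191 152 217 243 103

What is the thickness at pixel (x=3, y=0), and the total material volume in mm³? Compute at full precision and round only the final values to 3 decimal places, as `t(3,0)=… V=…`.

span = t_max - t_min = 4.26 - 0.75 = 3.510
L(3,0) = 141, L_eff = 1 - 141/255 = 0.447059 (inverted)
t(3,0) = 4.26 - 3.510·0.447059 = 2.691
Σt over all 3·5 pixels = 43.776
V = pitch²·Σt = 1.31²·43.776 = 75.124

t(3,0)=2.691 V=75.124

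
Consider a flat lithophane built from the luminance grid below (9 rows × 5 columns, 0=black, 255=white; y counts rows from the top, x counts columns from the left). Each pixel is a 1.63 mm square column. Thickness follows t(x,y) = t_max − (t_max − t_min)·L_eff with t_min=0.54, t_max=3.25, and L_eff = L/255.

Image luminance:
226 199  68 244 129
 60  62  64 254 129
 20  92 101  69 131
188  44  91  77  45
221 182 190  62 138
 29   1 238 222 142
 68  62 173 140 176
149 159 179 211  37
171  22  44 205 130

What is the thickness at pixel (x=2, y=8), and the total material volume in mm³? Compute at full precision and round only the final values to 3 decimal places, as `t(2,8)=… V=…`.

t(2,8)=2.782 V=229.207

span = t_max - t_min = 3.25 - 0.54 = 2.710
L(2,8) = 44, L_eff = 44/255 = 0.172549
t(2,8) = 3.25 - 2.710·0.172549 = 2.782
Σt over all 9·5 pixels = 129403/1500 ≈ 86.2686667
V = pitch²·Σt = 1.63²·129403/1500 = 229.207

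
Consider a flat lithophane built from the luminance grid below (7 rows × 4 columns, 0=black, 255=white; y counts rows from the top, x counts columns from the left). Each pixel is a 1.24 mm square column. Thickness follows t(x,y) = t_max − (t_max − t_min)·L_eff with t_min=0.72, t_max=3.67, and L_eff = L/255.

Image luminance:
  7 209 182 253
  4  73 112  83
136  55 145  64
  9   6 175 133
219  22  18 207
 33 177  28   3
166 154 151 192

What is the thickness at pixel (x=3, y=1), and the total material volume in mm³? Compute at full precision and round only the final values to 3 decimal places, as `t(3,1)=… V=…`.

span = t_max - t_min = 3.67 - 0.72 = 2.950
L(3,1) = 83, L_eff = 83/255 = 0.325490
t(3,1) = 3.67 - 2.950·0.325490 = 2.710
Σt over all 7·4 pixels = 86533/1275 ≈ 67.8690196
V = pitch²·Σt = 1.24²·86533/1275 = 104.355

t(3,1)=2.710 V=104.355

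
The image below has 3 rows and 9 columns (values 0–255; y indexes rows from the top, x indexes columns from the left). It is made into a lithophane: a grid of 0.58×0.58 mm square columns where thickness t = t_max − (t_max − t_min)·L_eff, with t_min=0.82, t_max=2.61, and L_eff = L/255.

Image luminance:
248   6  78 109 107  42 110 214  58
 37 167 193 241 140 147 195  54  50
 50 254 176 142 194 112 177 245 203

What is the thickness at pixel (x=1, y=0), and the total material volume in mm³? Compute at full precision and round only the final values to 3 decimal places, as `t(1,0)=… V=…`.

t(1,0)=2.568 V=14.853

span = t_max - t_min = 2.61 - 0.82 = 1.790
L(1,0) = 6, L_eff = 6/255 = 0.023529
t(1,0) = 2.61 - 1.790·0.023529 = 2.568
Σt over all 3·9 pixels = 562957/12750 ≈ 44.1534902
V = pitch²·Σt = 0.58²·562957/12750 = 14.853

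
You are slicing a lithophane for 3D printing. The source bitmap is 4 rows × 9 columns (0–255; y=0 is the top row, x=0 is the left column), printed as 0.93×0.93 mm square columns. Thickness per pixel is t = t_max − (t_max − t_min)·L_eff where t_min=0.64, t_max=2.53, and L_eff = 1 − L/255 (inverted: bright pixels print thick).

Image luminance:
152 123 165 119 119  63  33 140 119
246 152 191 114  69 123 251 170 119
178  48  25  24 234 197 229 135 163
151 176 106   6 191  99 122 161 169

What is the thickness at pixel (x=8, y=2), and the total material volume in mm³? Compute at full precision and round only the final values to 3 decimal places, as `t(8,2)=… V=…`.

span = t_max - t_min = 2.53 - 0.64 = 1.890
L(8,2) = 163, L_eff = 1 - 163/255 = 0.360784 (inverted)
t(8,2) = 2.53 - 1.890·0.360784 = 1.848
Σt over all 4·9 pixels = 251703/4250 ≈ 59.2242353
V = pitch²·Σt = 0.93²·251703/4250 = 51.223

t(8,2)=1.848 V=51.223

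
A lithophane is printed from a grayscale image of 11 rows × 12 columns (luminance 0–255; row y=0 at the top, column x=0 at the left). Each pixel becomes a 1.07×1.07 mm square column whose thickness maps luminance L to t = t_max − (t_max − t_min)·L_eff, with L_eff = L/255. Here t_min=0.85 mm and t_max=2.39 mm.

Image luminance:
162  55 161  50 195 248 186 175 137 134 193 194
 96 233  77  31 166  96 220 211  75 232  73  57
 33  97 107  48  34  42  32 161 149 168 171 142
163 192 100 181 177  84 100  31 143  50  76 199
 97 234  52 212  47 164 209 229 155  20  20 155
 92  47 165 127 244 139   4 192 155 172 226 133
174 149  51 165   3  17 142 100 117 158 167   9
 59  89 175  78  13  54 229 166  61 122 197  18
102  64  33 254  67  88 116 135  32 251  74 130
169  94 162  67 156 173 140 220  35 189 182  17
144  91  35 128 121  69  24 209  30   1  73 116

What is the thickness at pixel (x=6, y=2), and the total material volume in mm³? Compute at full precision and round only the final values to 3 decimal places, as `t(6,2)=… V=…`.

span = t_max - t_min = 2.39 - 0.85 = 1.540
L(6,2) = 32, L_eff = 32/255 = 0.125490
t(6,2) = 2.39 - 1.540·0.125490 = 2.197
Σt over all 11·12 pixels = 2795683/12750 ≈ 219.2692549
V = pitch²·Σt = 1.07²·2795683/12750 = 251.041

t(6,2)=2.197 V=251.041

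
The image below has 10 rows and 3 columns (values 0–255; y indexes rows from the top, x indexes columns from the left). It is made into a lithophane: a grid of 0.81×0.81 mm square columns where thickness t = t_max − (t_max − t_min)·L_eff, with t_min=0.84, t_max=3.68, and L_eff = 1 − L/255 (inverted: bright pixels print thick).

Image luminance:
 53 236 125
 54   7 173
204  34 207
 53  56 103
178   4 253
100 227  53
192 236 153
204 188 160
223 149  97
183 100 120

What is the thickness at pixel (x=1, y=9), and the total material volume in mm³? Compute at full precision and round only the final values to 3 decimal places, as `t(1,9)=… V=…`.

span = t_max - t_min = 3.68 - 0.84 = 2.840
L(1,9) = 100, L_eff = 1 - 100/255 = 0.607843 (inverted)
t(1,9) = 3.68 - 2.840·0.607843 = 1.954
Σt over all 10·3 pixels = 6047/85 ≈ 71.1411765
V = pitch²·Σt = 0.81²·6047/85 = 46.676

t(1,9)=1.954 V=46.676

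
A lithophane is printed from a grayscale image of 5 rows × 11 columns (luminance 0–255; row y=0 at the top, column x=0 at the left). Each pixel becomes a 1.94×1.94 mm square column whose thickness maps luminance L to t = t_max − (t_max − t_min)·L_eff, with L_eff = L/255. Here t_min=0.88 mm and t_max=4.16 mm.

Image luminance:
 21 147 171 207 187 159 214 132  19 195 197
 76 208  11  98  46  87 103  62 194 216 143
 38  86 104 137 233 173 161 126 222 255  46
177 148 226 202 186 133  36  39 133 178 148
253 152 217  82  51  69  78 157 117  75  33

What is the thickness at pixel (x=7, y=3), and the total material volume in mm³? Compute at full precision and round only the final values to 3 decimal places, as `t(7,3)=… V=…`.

t(7,3)=3.658 V=504.619

span = t_max - t_min = 4.16 - 0.88 = 3.280
L(7,3) = 39, L_eff = 39/255 = 0.152941
t(7,3) = 4.16 - 3.280·0.152941 = 3.658
Σt over all 5·11 pixels = 854752/6375 ≈ 134.0787451
V = pitch²·Σt = 1.94²·854752/6375 = 504.619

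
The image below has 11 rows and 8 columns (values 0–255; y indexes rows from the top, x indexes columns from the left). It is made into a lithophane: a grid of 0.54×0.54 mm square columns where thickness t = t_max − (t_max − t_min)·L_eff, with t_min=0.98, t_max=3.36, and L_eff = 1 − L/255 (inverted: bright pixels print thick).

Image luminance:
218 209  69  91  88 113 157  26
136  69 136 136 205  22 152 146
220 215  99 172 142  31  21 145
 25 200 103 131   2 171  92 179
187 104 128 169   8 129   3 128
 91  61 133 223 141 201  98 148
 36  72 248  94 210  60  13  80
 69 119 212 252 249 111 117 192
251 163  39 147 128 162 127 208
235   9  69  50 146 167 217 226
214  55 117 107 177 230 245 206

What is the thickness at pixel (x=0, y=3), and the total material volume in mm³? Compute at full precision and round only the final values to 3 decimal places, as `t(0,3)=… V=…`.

t(0,3)=1.213 V=56.996

span = t_max - t_min = 3.36 - 0.98 = 2.380
L(0,3) = 25, L_eff = 1 - 25/255 = 0.901961 (inverted)
t(0,3) = 3.36 - 2.380·0.901961 = 1.213
Σt over all 11·8 pixels = 73297/375 ≈ 195.4586667
V = pitch²·Σt = 0.54²·73297/375 = 56.996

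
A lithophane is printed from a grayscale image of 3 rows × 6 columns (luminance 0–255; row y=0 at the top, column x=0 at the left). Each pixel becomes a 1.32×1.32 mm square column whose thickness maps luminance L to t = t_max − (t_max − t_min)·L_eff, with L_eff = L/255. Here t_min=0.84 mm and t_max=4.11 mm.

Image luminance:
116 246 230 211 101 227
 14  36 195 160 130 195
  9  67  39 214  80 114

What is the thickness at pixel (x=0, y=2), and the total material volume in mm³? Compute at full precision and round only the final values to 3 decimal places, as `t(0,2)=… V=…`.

t(0,2)=3.995 V=75.635

span = t_max - t_min = 4.11 - 0.84 = 3.270
L(0,2) = 9, L_eff = 9/255 = 0.035294
t(0,2) = 4.11 - 3.270·0.035294 = 3.995
Σt over all 3·6 pixels = 184487/4250 ≈ 43.4087059
V = pitch²·Σt = 1.32²·184487/4250 = 75.635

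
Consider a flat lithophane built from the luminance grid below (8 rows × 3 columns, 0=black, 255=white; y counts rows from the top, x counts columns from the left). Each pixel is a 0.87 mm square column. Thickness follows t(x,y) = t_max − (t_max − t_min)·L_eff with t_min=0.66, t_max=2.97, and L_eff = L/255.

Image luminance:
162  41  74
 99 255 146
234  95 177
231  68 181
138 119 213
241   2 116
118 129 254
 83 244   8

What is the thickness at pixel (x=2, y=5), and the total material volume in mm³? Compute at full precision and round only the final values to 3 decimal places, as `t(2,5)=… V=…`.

span = t_max - t_min = 2.97 - 0.66 = 2.310
L(2,5) = 116, L_eff = 116/255 = 0.454902
t(2,5) = 2.97 - 2.310·0.454902 = 1.919
Σt over all 8·3 pixels = 85481/2125 ≈ 40.2263529
V = pitch²·Σt = 0.87²·85481/2125 = 30.447

t(2,5)=1.919 V=30.447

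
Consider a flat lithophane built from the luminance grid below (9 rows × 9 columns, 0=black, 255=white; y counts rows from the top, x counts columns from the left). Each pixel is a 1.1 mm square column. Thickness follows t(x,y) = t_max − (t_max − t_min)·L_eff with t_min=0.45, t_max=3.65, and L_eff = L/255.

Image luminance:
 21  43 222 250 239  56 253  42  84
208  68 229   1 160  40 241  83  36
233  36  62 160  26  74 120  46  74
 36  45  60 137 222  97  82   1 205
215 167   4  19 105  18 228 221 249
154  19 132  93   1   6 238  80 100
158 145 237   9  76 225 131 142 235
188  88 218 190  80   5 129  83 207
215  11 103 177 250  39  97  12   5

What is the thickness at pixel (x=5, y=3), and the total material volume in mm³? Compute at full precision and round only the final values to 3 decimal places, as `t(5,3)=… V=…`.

t(5,3)=2.433 V=213.546

span = t_max - t_min = 3.65 - 0.45 = 3.200
L(5,3) = 97, L_eff = 97/255 = 0.380392
t(5,3) = 3.65 - 3.200·0.380392 = 2.433
Σt over all 9·9 pixels = 900071/5100 ≈ 176.4845098
V = pitch²·Σt = 1.1²·900071/5100 = 213.546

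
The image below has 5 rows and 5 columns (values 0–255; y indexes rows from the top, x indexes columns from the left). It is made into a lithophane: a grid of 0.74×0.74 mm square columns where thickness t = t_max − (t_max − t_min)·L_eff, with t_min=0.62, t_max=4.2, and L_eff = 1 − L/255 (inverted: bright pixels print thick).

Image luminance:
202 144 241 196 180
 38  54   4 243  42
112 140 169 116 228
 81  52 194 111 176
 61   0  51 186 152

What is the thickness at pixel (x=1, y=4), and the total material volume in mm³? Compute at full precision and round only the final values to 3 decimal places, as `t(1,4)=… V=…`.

t(1,4)=0.620 V=32.881

span = t_max - t_min = 4.2 - 0.62 = 3.580
L(1,4) = 0, L_eff = 1 - 0/255 = 1.000000 (inverted)
t(1,4) = 4.2 - 3.580·1.000000 = 0.620
Σt over all 5·5 pixels = 382796/6375 ≈ 60.0464314
V = pitch²·Σt = 0.74²·382796/6375 = 32.881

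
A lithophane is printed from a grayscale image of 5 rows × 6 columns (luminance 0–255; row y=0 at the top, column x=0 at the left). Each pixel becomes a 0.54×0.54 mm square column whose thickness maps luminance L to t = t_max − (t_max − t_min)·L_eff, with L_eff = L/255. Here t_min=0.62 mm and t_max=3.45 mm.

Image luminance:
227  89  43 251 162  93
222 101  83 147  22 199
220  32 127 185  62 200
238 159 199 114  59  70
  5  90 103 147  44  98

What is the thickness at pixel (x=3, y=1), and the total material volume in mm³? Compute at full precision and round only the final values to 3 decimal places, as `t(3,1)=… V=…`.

t(3,1)=1.819 V=17.912

span = t_max - t_min = 3.45 - 0.62 = 2.830
L(3,1) = 147, L_eff = 147/255 = 0.576471
t(3,1) = 3.45 - 2.830·0.576471 = 1.819
Σt over all 5·6 pixels = 92141/1500 ≈ 61.4273333
V = pitch²·Σt = 0.54²·92141/1500 = 17.912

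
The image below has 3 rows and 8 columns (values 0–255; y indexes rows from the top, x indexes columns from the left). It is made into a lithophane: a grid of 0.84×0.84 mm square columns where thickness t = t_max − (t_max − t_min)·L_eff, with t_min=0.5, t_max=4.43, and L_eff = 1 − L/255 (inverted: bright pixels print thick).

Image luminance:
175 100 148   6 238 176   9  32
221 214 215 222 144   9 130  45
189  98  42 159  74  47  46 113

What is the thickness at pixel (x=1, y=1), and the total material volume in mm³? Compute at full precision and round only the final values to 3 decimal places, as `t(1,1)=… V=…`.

t(1,1)=3.798 V=39.481

span = t_max - t_min = 4.43 - 0.5 = 3.930
L(1,1) = 214, L_eff = 1 - 214/255 = 0.160784 (inverted)
t(1,1) = 4.43 - 3.930·0.160784 = 3.798
Σt over all 3·8 pixels = 118903/2125 ≈ 55.9543529
V = pitch²·Σt = 0.84²·118903/2125 = 39.481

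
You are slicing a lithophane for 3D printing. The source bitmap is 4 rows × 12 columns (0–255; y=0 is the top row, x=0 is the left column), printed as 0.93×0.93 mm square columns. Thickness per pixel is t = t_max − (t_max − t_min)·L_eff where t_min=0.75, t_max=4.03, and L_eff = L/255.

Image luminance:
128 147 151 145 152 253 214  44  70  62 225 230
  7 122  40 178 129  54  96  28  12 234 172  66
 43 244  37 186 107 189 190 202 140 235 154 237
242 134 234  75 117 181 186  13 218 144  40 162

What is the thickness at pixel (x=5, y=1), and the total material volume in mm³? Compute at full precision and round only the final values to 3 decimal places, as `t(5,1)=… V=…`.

t(5,1)=3.335 V=93.114

span = t_max - t_min = 4.03 - 0.75 = 3.280
L(5,1) = 54, L_eff = 54/255 = 0.211765
t(5,1) = 4.03 - 3.280·0.211765 = 3.335
Σt over all 4·12 pixels = 228774/2125 ≈ 107.6583529
V = pitch²·Σt = 0.93²·228774/2125 = 93.114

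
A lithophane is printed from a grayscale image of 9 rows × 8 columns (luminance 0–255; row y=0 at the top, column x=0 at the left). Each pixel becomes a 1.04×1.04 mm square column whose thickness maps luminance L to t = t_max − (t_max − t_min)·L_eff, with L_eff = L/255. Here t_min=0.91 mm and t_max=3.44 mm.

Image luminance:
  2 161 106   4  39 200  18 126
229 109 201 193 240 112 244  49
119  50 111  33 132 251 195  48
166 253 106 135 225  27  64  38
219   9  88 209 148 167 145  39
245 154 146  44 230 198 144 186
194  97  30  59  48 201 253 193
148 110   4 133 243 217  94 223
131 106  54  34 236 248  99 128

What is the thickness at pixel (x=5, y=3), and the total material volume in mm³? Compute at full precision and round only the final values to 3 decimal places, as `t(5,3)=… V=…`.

t(5,3)=3.172 V=164.442

span = t_max - t_min = 3.44 - 0.91 = 2.530
L(5,3) = 27, L_eff = 27/255 = 0.105882
t(5,3) = 3.44 - 2.530·0.105882 = 3.172
Σt over all 9·8 pixels = 193846/1275 ≈ 152.0360784
V = pitch²·Σt = 1.04²·193846/1275 = 164.442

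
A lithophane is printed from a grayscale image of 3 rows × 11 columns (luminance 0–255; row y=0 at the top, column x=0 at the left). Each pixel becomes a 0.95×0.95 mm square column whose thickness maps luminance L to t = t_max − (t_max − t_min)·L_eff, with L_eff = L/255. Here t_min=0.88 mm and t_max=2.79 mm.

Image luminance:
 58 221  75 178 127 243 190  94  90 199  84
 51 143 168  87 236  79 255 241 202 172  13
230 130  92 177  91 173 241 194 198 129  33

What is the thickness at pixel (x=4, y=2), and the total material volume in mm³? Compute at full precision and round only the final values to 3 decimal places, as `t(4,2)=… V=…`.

t(4,2)=2.108 V=50.010

span = t_max - t_min = 2.79 - 0.88 = 1.910
L(4,2) = 91, L_eff = 91/255 = 0.356863
t(4,2) = 2.79 - 1.910·0.356863 = 2.108
Σt over all 3·11 pixels = 1413031/25500 ≈ 55.4129804
V = pitch²·Σt = 0.95²·1413031/25500 = 50.010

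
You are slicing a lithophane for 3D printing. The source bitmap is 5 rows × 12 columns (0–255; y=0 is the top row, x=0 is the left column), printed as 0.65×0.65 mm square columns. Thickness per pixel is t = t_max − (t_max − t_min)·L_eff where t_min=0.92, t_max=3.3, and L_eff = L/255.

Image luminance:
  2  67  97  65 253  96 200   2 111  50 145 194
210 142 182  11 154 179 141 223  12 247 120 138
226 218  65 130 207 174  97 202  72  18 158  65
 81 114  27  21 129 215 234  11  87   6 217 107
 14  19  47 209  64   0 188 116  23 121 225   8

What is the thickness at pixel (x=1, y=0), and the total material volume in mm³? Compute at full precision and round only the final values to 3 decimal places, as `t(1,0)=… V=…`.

t(1,0)=2.675 V=56.225

span = t_max - t_min = 3.3 - 0.92 = 2.380
L(1,0) = 67, L_eff = 67/255 = 0.262745
t(1,0) = 3.3 - 2.380·0.262745 = 2.675
Σt over all 5·12 pixels = 49904/375 ≈ 133.0773333
V = pitch²·Σt = 0.65²·49904/375 = 56.225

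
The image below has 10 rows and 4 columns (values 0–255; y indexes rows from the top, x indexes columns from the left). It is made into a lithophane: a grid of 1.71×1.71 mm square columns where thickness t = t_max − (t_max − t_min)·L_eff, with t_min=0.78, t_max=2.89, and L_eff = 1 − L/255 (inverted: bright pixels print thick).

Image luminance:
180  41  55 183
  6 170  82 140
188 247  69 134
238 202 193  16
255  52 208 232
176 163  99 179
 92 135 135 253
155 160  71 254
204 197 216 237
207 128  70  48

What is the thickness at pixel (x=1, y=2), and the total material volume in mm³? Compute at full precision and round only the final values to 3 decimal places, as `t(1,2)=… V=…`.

t(1,2)=2.824 V=238.099

span = t_max - t_min = 2.89 - 0.78 = 2.110
L(1,2) = 247, L_eff = 1 - 247/255 = 0.031373 (inverted)
t(1,2) = 2.89 - 2.110·0.031373 = 2.824
Σt over all 10·4 pixels = 207637/2550 ≈ 81.4262745
V = pitch²·Σt = 1.71²·207637/2550 = 238.099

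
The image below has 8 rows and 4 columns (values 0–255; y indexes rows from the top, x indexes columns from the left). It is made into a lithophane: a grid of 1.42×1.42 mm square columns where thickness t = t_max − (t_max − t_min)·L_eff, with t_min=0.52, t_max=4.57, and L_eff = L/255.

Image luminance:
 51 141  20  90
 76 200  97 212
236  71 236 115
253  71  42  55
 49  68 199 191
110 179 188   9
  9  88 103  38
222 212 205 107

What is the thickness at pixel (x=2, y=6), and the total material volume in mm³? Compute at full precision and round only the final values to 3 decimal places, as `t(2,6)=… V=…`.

t(2,6)=2.934 V=168.603

span = t_max - t_min = 4.57 - 0.52 = 4.050
L(2,6) = 103, L_eff = 103/255 = 0.403922
t(2,6) = 4.57 - 4.050·0.403922 = 2.934
Σt over all 8·4 pixels = 142147/1700 ≈ 83.6158824
V = pitch²·Σt = 1.42²·142147/1700 = 168.603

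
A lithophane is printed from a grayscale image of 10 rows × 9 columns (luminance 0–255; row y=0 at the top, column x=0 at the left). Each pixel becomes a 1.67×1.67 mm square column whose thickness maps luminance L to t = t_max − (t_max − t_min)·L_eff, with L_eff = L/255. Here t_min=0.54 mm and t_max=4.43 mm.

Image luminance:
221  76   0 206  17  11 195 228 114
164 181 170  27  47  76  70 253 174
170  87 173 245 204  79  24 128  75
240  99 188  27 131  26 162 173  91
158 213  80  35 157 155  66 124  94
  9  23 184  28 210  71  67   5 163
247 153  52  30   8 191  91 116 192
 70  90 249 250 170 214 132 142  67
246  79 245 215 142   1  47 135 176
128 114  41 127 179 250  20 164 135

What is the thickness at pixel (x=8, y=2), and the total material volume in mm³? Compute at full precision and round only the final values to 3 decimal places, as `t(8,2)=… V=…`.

t(8,2)=3.286 V=631.098

span = t_max - t_min = 4.43 - 0.54 = 3.890
L(8,2) = 75, L_eff = 75/255 = 0.294118
t(8,2) = 4.43 - 3.890·0.294118 = 3.286
Σt over all 10·9 pixels = 1442593/6375 ≈ 226.2890980
V = pitch²·Σt = 1.67²·1442593/6375 = 631.098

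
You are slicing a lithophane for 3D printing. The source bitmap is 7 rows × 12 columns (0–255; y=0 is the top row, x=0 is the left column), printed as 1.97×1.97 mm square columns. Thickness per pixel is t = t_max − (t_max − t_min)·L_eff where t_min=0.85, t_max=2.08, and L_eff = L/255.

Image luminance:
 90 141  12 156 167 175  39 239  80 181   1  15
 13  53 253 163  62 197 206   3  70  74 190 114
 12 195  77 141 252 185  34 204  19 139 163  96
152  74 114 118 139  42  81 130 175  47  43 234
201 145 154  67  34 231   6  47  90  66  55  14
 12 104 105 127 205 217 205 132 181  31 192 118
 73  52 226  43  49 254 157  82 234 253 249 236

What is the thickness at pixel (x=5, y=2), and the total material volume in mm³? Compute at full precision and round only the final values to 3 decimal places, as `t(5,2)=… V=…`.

t(5,2)=1.188 V=487.000

span = t_max - t_min = 2.08 - 0.85 = 1.230
L(5,2) = 185, L_eff = 185/255 = 0.725490
t(5,2) = 2.08 - 1.230·0.725490 = 1.188
Σt over all 7·12 pixels = 1066633/8500 ≈ 125.4862353
V = pitch²·Σt = 1.97²·1066633/8500 = 487.000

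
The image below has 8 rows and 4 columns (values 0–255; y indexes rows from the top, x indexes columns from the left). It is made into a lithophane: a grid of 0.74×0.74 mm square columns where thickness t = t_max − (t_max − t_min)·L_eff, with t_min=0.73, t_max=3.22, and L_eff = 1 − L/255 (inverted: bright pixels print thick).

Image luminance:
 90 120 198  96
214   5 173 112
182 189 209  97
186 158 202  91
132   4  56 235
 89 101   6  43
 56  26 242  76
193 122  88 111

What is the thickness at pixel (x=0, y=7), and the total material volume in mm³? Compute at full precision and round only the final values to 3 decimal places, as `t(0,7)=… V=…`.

span = t_max - t_min = 3.22 - 0.73 = 2.490
L(0,7) = 193, L_eff = 1 - 193/255 = 0.243137 (inverted)
t(0,7) = 3.22 - 2.490·0.243137 = 2.615
Σt over all 8·4 pixels = 261213/4250 ≈ 61.4618824
V = pitch²·Σt = 0.74²·261213/4250 = 33.657

t(0,7)=2.615 V=33.657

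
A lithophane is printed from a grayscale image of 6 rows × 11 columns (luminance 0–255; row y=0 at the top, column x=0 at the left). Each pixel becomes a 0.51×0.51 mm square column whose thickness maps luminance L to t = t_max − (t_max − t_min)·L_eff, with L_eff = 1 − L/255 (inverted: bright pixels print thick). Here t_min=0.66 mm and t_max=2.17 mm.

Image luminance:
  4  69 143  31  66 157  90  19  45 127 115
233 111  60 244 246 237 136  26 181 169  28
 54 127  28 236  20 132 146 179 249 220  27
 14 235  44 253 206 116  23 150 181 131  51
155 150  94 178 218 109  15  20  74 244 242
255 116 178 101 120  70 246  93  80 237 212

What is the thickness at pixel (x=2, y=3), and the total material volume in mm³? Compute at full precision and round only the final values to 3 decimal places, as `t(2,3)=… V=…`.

t(2,3)=0.921 V=24.523

span = t_max - t_min = 2.17 - 0.66 = 1.510
L(2,3) = 44, L_eff = 1 - 44/255 = 0.827451 (inverted)
t(2,3) = 2.17 - 1.510·0.827451 = 0.921
Σt over all 6·11 pixels = 1202123/12750 ≈ 94.2841569
V = pitch²·Σt = 0.51²·1202123/12750 = 24.523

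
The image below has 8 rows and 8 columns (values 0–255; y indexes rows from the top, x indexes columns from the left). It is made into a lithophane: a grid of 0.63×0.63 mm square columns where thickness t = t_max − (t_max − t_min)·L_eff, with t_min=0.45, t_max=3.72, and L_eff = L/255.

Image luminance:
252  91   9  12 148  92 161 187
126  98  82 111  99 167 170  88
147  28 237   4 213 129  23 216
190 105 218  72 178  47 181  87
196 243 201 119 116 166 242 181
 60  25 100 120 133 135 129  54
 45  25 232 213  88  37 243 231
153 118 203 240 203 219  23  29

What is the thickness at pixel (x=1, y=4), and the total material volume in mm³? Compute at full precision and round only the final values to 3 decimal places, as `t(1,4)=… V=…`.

t(1,4)=0.604 V=51.283

span = t_max - t_min = 3.72 - 0.45 = 3.270
L(1,4) = 243, L_eff = 243/255 = 0.952941
t(1,4) = 3.72 - 3.270·0.952941 = 0.604
Σt over all 8·8 pixels = 109827/850 ≈ 129.2082353
V = pitch²·Σt = 0.63²·109827/850 = 51.283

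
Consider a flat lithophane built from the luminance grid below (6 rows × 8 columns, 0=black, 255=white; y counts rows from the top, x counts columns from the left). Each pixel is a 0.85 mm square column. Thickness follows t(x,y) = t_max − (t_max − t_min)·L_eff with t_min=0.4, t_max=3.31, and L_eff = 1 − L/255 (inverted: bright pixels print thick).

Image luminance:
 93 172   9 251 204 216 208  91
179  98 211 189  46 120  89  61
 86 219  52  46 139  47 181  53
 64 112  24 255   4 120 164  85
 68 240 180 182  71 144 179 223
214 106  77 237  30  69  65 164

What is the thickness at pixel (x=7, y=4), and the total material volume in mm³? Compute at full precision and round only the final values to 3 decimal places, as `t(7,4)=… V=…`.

t(7,4)=2.945 V=64.472

span = t_max - t_min = 3.31 - 0.4 = 2.910
L(7,4) = 223, L_eff = 1 - 223/255 = 0.125490 (inverted)
t(7,4) = 3.31 - 2.910·0.125490 = 2.945
Σt over all 6·8 pixels = 89.234
V = pitch²·Σt = 0.85²·89.234 = 64.472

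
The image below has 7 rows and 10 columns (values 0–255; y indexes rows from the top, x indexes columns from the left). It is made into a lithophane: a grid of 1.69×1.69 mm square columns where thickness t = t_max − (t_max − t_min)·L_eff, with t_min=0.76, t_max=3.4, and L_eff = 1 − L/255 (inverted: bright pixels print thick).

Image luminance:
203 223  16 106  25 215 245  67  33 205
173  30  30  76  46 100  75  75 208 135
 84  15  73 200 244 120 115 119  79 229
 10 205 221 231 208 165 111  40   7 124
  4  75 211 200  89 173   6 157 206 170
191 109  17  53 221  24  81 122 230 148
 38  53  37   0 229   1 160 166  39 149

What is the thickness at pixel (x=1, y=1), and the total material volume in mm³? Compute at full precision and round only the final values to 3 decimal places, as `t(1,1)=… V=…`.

t(1,1)=1.071 V=395.741

span = t_max - t_min = 3.4 - 0.76 = 2.640
L(1,1) = 30, L_eff = 1 - 30/255 = 0.882353 (inverted)
t(1,1) = 3.4 - 2.640·0.882353 = 1.071
Σt over all 7·10 pixels = 138.56
V = pitch²·Σt = 1.69²·138.56 = 395.741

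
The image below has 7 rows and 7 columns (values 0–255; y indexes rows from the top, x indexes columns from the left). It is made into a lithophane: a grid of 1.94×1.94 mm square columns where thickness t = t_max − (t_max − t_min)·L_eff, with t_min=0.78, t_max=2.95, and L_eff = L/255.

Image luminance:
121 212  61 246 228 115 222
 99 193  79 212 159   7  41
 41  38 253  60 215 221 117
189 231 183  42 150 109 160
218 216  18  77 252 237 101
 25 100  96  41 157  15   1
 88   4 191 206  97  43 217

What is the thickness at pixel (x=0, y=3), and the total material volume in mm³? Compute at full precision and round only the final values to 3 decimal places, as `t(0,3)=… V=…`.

t(0,3)=1.342 V=338.924

span = t_max - t_min = 2.95 - 0.78 = 2.170
L(0,3) = 189, L_eff = 189/255 = 0.741176
t(0,3) = 2.95 - 2.170·0.741176 = 1.342
Σt over all 7·7 pixels = 2296357/25500 ≈ 90.0532157
V = pitch²·Σt = 1.94²·2296357/25500 = 338.924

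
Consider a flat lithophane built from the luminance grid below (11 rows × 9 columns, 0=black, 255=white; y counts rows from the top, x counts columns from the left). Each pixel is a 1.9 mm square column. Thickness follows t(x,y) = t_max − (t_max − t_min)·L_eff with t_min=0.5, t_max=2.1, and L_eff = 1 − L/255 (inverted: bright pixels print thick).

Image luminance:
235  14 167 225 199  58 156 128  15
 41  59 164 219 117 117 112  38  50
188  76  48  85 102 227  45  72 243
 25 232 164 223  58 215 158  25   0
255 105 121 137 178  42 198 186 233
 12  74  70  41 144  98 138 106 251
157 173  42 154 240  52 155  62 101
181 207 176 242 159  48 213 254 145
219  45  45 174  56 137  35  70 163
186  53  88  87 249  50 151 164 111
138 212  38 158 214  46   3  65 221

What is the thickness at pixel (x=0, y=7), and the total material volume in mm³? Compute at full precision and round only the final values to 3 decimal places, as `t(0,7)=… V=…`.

span = t_max - t_min = 2.1 - 0.5 = 1.600
L(0,7) = 181, L_eff = 1 - 181/255 = 0.290196 (inverted)
t(0,7) = 2.1 - 1.600·0.290196 = 1.636
Σt over all 11·9 pixels = 328273/2550 ≈ 128.7345098
V = pitch²·Σt = 1.9²·328273/2550 = 464.732

t(0,7)=1.636 V=464.732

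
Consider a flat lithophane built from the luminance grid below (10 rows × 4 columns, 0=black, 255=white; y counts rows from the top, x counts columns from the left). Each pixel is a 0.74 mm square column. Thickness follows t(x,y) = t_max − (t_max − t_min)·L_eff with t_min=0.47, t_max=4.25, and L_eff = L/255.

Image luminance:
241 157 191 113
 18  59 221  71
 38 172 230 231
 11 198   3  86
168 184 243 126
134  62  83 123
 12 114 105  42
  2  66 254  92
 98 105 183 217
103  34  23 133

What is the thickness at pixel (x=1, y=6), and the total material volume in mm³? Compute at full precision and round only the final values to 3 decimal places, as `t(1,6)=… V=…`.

t(1,6)=2.560 V=54.567

span = t_max - t_min = 4.25 - 0.47 = 3.780
L(1,6) = 114, L_eff = 114/255 = 0.447059
t(1,6) = 4.25 - 3.780·0.447059 = 2.560
Σt over all 10·4 pixels = 211751/2125 ≈ 99.6475294
V = pitch²·Σt = 0.74²·211751/2125 = 54.567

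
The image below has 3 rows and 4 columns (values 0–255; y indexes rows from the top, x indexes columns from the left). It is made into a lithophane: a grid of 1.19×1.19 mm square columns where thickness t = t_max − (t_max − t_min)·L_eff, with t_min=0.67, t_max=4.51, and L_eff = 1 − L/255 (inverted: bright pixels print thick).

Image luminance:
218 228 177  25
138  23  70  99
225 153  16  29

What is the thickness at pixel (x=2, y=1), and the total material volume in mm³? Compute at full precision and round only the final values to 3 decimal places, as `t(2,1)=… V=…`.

span = t_max - t_min = 4.51 - 0.67 = 3.840
L(2,1) = 70, L_eff = 1 - 70/255 = 0.725490 (inverted)
t(2,1) = 4.51 - 3.840·0.725490 = 1.724
Σt over all 3·4 pixels = 61917/2125 ≈ 29.1374118
V = pitch²·Σt = 1.19²·61917/2125 = 41.261

t(2,1)=1.724 V=41.261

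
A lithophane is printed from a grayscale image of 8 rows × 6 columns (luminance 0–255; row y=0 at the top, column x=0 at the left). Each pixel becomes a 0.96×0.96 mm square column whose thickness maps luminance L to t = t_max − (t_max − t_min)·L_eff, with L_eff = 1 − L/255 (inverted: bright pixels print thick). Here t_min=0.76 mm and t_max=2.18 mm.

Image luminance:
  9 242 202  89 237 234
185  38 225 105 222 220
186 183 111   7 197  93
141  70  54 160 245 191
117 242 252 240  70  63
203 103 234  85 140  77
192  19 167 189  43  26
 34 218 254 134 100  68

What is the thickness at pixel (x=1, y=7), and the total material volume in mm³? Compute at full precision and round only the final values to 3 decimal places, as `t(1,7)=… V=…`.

t(1,7)=1.974 V=69.113

span = t_max - t_min = 2.18 - 0.76 = 1.420
L(1,7) = 218, L_eff = 1 - 218/255 = 0.145098 (inverted)
t(1,7) = 2.18 - 1.420·0.145098 = 1.974
Σt over all 8·6 pixels = 478078/6375 ≈ 74.9926275
V = pitch²·Σt = 0.96²·478078/6375 = 69.113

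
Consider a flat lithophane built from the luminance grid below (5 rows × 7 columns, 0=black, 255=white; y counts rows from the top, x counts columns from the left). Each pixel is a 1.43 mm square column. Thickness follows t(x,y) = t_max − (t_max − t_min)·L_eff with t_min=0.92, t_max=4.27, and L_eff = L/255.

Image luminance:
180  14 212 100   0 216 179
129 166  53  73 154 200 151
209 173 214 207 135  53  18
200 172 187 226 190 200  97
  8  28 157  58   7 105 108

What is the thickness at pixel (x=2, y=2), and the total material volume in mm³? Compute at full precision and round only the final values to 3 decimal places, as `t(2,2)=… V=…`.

t(2,2)=1.459 V=182.598

span = t_max - t_min = 4.27 - 0.92 = 3.350
L(2,2) = 214, L_eff = 214/255 = 0.839216
t(2,2) = 4.27 - 3.350·0.839216 = 1.459
Σt over all 5·7 pixels = 227701/2550 ≈ 89.2945098
V = pitch²·Σt = 1.43²·227701/2550 = 182.598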